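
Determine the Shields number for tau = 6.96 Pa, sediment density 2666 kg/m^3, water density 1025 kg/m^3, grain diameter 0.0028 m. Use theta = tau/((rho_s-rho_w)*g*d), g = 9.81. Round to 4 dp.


theta = tau / ((rho_s - rho_w) * g * d)
rho_s - rho_w = 2666 - 1025 = 1641
Denominator = 1641 * 9.81 * 0.0028 = 45.074988
theta = 6.96 / 45.074988
theta = 0.1544

0.1544


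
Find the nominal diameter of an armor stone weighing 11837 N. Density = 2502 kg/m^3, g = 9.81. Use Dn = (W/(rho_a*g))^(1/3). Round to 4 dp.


V = W / (rho_a * g)
V = 11837 / (2502 * 9.81)
V = 11837 / 24544.62
V = 0.482265 m^3
Dn = V^(1/3) = 0.482265^(1/3)
Dn = 0.7842 m

0.7842


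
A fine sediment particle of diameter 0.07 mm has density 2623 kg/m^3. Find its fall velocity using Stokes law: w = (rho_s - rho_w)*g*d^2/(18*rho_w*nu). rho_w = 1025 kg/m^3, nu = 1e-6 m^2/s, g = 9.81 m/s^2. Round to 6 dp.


w = (rho_s - rho_w) * g * d^2 / (18 * rho_w * nu)
d = 0.07 mm = 0.000070 m
rho_s - rho_w = 2623 - 1025 = 1598
Numerator = 1598 * 9.81 * (0.000070)^2 = 0.000076814262
Denominator = 18 * 1025 * 1e-6 = 0.018450
w = 0.004163 m/s

0.004163


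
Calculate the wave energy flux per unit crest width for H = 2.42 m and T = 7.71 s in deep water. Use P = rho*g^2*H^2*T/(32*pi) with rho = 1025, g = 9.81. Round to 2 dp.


P = rho * g^2 * H^2 * T / (32 * pi)
P = 1025 * 9.81^2 * 2.42^2 * 7.71 / (32 * pi)
P = 1025 * 96.2361 * 5.8564 * 7.71 / 100.53096
P = 44304.43 W/m

44304.43


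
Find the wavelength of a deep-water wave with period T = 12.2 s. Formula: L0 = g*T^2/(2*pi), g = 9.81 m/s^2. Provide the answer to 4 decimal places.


L0 = g * T^2 / (2 * pi)
L0 = 9.81 * 12.2^2 / (2 * pi)
L0 = 9.81 * 148.8400 / 6.28319
L0 = 1460.1204 / 6.28319
L0 = 232.3854 m

232.3854


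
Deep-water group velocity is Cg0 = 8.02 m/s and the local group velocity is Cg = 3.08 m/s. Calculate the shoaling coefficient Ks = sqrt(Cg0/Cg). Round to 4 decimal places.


Ks = sqrt(Cg0 / Cg)
Ks = sqrt(8.02 / 3.08)
Ks = sqrt(2.6039)
Ks = 1.6137

1.6137


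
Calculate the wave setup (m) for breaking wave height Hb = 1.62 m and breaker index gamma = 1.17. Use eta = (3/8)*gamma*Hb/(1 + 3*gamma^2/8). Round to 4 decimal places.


eta = (3/8) * gamma * Hb / (1 + 3*gamma^2/8)
Numerator = (3/8) * 1.17 * 1.62 = 0.710775
Denominator = 1 + 3*1.17^2/8 = 1 + 0.513338 = 1.513338
eta = 0.710775 / 1.513338
eta = 0.4697 m

0.4697


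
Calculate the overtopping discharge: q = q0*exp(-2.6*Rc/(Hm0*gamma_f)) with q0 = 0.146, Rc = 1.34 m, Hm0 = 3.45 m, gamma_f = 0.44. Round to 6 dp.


q = q0 * exp(-2.6 * Rc / (Hm0 * gamma_f))
Exponent = -2.6 * 1.34 / (3.45 * 0.44)
= -2.6 * 1.34 / 1.5180
= -2.295125
exp(-2.295125) = 0.100749
q = 0.146 * 0.100749
q = 0.014709 m^3/s/m

0.014709


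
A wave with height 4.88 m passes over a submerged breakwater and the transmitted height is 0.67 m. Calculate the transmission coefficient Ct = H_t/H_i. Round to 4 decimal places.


Ct = H_t / H_i
Ct = 0.67 / 4.88
Ct = 0.1373

0.1373


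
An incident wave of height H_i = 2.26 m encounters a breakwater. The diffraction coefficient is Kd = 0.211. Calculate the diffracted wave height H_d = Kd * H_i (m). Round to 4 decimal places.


H_d = Kd * H_i
H_d = 0.211 * 2.26
H_d = 0.4769 m

0.4769


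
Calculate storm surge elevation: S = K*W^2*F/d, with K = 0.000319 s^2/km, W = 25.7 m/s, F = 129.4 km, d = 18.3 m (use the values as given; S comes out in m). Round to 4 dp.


S = K * W^2 * F / d
W^2 = 25.7^2 = 660.49
S = 0.000319 * 660.49 * 129.4 / 18.3
Numerator = 0.000319 * 660.49 * 129.4 = 27.264103
S = 27.264103 / 18.3 = 1.4898 m

1.4898


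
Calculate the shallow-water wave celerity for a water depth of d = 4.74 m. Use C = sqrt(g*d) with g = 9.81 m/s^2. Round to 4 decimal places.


Using the shallow-water approximation:
C = sqrt(g * d) = sqrt(9.81 * 4.74)
C = sqrt(46.4994)
C = 6.8190 m/s

6.8190


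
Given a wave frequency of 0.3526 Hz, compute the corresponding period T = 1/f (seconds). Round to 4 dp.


T = 1 / f
T = 1 / 0.3526
T = 2.8361 s

2.8361


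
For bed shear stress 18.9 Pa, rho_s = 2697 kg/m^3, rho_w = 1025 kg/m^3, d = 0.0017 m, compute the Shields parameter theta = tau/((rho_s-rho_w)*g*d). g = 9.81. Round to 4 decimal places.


theta = tau / ((rho_s - rho_w) * g * d)
rho_s - rho_w = 2697 - 1025 = 1672
Denominator = 1672 * 9.81 * 0.0017 = 27.883944
theta = 18.9 / 27.883944
theta = 0.6778

0.6778


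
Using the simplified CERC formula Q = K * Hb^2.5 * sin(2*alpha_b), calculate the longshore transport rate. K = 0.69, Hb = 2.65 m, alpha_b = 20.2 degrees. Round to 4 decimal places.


Q = K * Hb^2.5 * sin(2 * alpha_b)
Hb^2.5 = 2.65^2.5 = 11.431802
sin(2 * 20.2) = sin(40.4) = 0.648120
Q = 0.69 * 11.431802 * 0.648120
Q = 5.1123 m^3/s

5.1123


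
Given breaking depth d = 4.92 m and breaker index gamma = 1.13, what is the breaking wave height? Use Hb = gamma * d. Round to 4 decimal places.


Hb = gamma * d
Hb = 1.13 * 4.92
Hb = 5.5596 m

5.5596


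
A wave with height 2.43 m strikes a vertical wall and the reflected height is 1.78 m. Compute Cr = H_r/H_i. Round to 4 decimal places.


Cr = H_r / H_i
Cr = 1.78 / 2.43
Cr = 0.7325

0.7325


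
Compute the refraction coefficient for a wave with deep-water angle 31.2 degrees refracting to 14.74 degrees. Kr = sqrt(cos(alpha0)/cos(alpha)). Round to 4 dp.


Kr = sqrt(cos(alpha0) / cos(alpha))
cos(31.2) = 0.855364
cos(14.74) = 0.967090
Kr = sqrt(0.855364 / 0.967090)
Kr = sqrt(0.884472)
Kr = 0.9405

0.9405


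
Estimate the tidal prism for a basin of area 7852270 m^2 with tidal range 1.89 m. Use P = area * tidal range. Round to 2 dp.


Tidal prism = Area * Tidal range
P = 7852270 * 1.89
P = 14840790.30 m^3

14840790.30


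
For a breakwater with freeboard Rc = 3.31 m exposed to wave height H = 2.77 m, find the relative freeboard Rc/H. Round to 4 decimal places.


Relative freeboard = Rc / H
= 3.31 / 2.77
= 1.1949

1.1949


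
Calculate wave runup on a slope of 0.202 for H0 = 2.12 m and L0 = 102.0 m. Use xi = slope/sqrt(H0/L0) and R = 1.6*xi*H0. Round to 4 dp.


xi = slope / sqrt(H0/L0)
H0/L0 = 2.12/102.0 = 0.020784
sqrt(0.020784) = 0.144168
xi = 0.202 / 0.144168 = 1.401146
R = 1.6 * xi * H0 = 1.6 * 1.401146 * 2.12
R = 4.7527 m

4.7527


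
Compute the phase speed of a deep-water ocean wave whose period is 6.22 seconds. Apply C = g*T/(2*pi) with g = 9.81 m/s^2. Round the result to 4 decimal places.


We use the deep-water celerity formula:
C = g * T / (2 * pi)
C = 9.81 * 6.22 / (2 * 3.14159...)
C = 61.018200 / 6.283185
C = 9.7113 m/s

9.7113


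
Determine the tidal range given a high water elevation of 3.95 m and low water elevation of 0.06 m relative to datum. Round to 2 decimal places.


Tidal range = High water - Low water
Tidal range = 3.95 - (0.06)
Tidal range = 3.89 m

3.89


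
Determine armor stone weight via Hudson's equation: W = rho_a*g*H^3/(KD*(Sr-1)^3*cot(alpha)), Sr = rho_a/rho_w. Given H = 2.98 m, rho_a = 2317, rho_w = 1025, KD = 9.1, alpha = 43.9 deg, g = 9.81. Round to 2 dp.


Sr = rho_a / rho_w = 2317 / 1025 = 2.260488
(Sr - 1) = 1.260488
(Sr - 1)^3 = 2.002700
cot(43.9) = 1 / tan(43.9) = 1 / 0.962322 = 1.039154
Numerator = 2317 * 9.81 * 2.98^3 = 601511.3595
Denominator = 9.1 * 2.002700 * 1.039154 = 18.938132
W = 601511.3595 / 18.938132
W = 31761.92 N

31761.92


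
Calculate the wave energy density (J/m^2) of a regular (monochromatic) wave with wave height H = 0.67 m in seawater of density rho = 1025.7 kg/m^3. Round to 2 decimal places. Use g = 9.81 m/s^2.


E = (1/8) * rho * g * H^2
E = (1/8) * 1025.7 * 9.81 * 0.67^2
E = 0.125 * 1025.7 * 9.81 * 0.4489
E = 564.61 J/m^2

564.61


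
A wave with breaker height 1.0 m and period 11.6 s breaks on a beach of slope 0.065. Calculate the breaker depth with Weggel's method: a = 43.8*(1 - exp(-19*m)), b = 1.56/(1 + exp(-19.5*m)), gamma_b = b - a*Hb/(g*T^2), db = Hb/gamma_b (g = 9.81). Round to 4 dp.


a = 43.8 * (1 - exp(-19 * m))
exp(-19 * 0.065) = exp(-1.2350) = 0.290835
a = 43.8 * (1 - 0.290835) = 31.061437
b = 1.56 / (1 + exp(-19.5 * m))
exp(-19.5 * 0.065) = exp(-1.2675) = 0.281535
b = 1.56 / (1 + 0.281535) = 1.217291
Hb / (g * T^2) = 1.0 / (9.81 * 11.6^2) = 1.0 / 1320.0336 = 0.00075756
gamma_b = b - a * Hb/(g*T^2) = 1.217291 - 31.061437 * 0.00075756 = 1.193760
db = Hb / gamma_b = 1.0 / 1.193760
db = 0.8377 m

0.8377


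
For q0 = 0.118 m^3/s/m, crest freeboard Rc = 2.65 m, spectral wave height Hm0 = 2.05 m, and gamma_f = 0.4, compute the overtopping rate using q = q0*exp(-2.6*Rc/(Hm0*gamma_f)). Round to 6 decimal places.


q = q0 * exp(-2.6 * Rc / (Hm0 * gamma_f))
Exponent = -2.6 * 2.65 / (2.05 * 0.4)
= -2.6 * 2.65 / 0.8200
= -8.402439
exp(-8.402439) = 0.000224
q = 0.118 * 0.000224
q = 0.000026 m^3/s/m

0.000026


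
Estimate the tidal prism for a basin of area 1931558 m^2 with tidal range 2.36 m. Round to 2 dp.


Tidal prism = Area * Tidal range
P = 1931558 * 2.36
P = 4558476.88 m^3

4558476.88


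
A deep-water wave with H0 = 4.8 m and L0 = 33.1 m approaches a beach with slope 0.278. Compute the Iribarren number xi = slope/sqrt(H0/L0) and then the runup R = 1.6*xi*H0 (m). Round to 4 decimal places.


xi = slope / sqrt(H0/L0)
H0/L0 = 4.8/33.1 = 0.145015
sqrt(0.145015) = 0.380808
xi = 0.278 / 0.380808 = 0.730026
R = 1.6 * xi * H0 = 1.6 * 0.730026 * 4.8
R = 5.6066 m

5.6066


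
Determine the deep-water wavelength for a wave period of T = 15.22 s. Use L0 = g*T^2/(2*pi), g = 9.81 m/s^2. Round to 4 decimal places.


L0 = g * T^2 / (2 * pi)
L0 = 9.81 * 15.22^2 / (2 * pi)
L0 = 9.81 * 231.6484 / 6.28319
L0 = 2272.4708 / 6.28319
L0 = 361.6750 m

361.6750


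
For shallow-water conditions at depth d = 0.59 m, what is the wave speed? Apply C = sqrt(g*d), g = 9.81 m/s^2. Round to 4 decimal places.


Using the shallow-water approximation:
C = sqrt(g * d) = sqrt(9.81 * 0.59)
C = sqrt(5.7879)
C = 2.4058 m/s

2.4058


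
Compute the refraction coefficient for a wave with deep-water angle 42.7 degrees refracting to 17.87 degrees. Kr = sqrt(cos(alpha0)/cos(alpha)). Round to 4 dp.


Kr = sqrt(cos(alpha0) / cos(alpha))
cos(42.7) = 0.734915
cos(17.87) = 0.951755
Kr = sqrt(0.734915 / 0.951755)
Kr = sqrt(0.772168)
Kr = 0.8787

0.8787


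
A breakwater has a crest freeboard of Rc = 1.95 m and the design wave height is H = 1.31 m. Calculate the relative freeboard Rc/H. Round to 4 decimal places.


Relative freeboard = Rc / H
= 1.95 / 1.31
= 1.4885

1.4885


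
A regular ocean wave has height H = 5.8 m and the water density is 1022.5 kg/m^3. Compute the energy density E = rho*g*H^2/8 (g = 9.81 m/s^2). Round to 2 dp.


E = (1/8) * rho * g * H^2
E = (1/8) * 1022.5 * 9.81 * 5.8^2
E = 0.125 * 1022.5 * 9.81 * 33.6400
E = 42179.20 J/m^2

42179.20


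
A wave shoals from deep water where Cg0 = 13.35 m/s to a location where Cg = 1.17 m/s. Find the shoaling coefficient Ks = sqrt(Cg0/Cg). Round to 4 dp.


Ks = sqrt(Cg0 / Cg)
Ks = sqrt(13.35 / 1.17)
Ks = sqrt(11.4103)
Ks = 3.3779

3.3779


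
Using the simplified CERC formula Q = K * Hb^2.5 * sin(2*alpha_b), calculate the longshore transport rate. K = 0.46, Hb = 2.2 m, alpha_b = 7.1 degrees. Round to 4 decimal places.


Q = K * Hb^2.5 * sin(2 * alpha_b)
Hb^2.5 = 2.2^2.5 = 7.178880
sin(2 * 7.1) = sin(14.2) = 0.245307
Q = 0.46 * 7.178880 * 0.245307
Q = 0.8101 m^3/s

0.8101


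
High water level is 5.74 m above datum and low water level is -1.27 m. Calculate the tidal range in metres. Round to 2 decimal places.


Tidal range = High water - Low water
Tidal range = 5.74 - (-1.27)
Tidal range = 7.01 m

7.01


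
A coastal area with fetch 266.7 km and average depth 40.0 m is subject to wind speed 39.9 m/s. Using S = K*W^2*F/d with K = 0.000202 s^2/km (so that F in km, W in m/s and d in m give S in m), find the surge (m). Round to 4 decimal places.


S = K * W^2 * F / d
W^2 = 39.9^2 = 1592.01
S = 0.000202 * 1592.01 * 266.7 / 40.0
Numerator = 0.000202 * 1592.01 * 266.7 = 85.766992
S = 85.766992 / 40.0 = 2.1442 m

2.1442


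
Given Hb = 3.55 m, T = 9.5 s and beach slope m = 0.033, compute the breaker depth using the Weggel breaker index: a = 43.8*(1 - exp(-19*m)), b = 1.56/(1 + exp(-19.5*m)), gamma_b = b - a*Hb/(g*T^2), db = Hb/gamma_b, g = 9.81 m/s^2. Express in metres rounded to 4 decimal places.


a = 43.8 * (1 - exp(-19 * m))
exp(-19 * 0.033) = exp(-0.6270) = 0.534192
a = 43.8 * (1 - 0.534192) = 20.402391
b = 1.56 / (1 + exp(-19.5 * m))
exp(-19.5 * 0.033) = exp(-0.6435) = 0.525450
b = 1.56 / (1 + 0.525450) = 1.022649
Hb / (g * T^2) = 3.55 / (9.81 * 9.5^2) = 3.55 / 885.3525 = 0.00400970
gamma_b = b - a * Hb/(g*T^2) = 1.022649 - 20.402391 * 0.00400970 = 0.940841
db = Hb / gamma_b = 3.55 / 0.940841
db = 3.7732 m

3.7732


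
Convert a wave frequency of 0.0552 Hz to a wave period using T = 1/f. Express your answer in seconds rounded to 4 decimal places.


T = 1 / f
T = 1 / 0.0552
T = 18.1159 s

18.1159


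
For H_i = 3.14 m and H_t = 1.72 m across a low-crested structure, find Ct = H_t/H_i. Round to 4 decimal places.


Ct = H_t / H_i
Ct = 1.72 / 3.14
Ct = 0.5478

0.5478


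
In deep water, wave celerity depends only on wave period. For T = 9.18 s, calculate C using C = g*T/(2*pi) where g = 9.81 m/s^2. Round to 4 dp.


We use the deep-water celerity formula:
C = g * T / (2 * pi)
C = 9.81 * 9.18 / (2 * 3.14159...)
C = 90.055800 / 6.283185
C = 14.3328 m/s

14.3328


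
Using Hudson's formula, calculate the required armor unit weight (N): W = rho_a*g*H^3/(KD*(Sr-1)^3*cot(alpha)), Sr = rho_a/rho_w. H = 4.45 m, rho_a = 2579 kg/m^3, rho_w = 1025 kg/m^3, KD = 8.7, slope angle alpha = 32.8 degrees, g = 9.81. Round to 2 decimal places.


Sr = rho_a / rho_w = 2579 / 1025 = 2.516098
(Sr - 1) = 1.516098
(Sr - 1)^3 = 3.484829
cot(32.8) = 1 / tan(32.8) = 1 / 0.644456 = 1.551696
Numerator = 2579 * 9.81 * 4.45^3 = 2229463.5813
Denominator = 8.7 * 3.484829 * 1.551696 = 47.044344
W = 2229463.5813 / 47.044344
W = 47390.68 N

47390.68


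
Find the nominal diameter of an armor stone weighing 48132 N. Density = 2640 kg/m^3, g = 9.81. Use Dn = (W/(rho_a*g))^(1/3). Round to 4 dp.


V = W / (rho_a * g)
V = 48132 / (2640 * 9.81)
V = 48132 / 25898.40
V = 1.858493 m^3
Dn = V^(1/3) = 1.858493^(1/3)
Dn = 1.2295 m

1.2295


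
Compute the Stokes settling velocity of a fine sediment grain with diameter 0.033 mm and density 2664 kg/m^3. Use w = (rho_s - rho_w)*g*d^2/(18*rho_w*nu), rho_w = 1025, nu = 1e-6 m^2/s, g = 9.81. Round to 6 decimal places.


w = (rho_s - rho_w) * g * d^2 / (18 * rho_w * nu)
d = 0.033 mm = 0.000033 m
rho_s - rho_w = 2664 - 1025 = 1639
Numerator = 1639 * 9.81 * (0.000033)^2 = 0.000017509585
Denominator = 18 * 1025 * 1e-6 = 0.018450
w = 0.000949 m/s

0.000949


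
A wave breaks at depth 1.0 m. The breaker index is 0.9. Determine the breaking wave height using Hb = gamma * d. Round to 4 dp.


Hb = gamma * d
Hb = 0.9 * 1.0
Hb = 0.9000 m

0.9000


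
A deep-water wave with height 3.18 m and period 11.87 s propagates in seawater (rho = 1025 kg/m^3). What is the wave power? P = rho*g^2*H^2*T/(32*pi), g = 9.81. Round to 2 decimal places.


P = rho * g^2 * H^2 * T / (32 * pi)
P = 1025 * 9.81^2 * 3.18^2 * 11.87 / (32 * pi)
P = 1025 * 96.2361 * 10.1124 * 11.87 / 100.53096
P = 117778.76 W/m

117778.76


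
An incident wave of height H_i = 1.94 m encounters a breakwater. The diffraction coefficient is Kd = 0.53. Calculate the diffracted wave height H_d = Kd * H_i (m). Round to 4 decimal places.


H_d = Kd * H_i
H_d = 0.53 * 1.94
H_d = 1.0282 m

1.0282


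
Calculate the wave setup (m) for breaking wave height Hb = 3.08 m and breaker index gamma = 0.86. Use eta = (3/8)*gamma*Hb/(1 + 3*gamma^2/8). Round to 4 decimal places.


eta = (3/8) * gamma * Hb / (1 + 3*gamma^2/8)
Numerator = (3/8) * 0.86 * 3.08 = 0.993300
Denominator = 1 + 3*0.86^2/8 = 1 + 0.277350 = 1.277350
eta = 0.993300 / 1.277350
eta = 0.7776 m

0.7776


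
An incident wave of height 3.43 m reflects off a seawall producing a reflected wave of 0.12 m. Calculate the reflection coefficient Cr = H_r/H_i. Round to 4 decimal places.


Cr = H_r / H_i
Cr = 0.12 / 3.43
Cr = 0.0350

0.0350


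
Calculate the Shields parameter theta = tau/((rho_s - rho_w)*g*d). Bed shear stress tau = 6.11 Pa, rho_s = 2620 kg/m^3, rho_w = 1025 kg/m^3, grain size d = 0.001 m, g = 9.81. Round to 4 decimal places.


theta = tau / ((rho_s - rho_w) * g * d)
rho_s - rho_w = 2620 - 1025 = 1595
Denominator = 1595 * 9.81 * 0.001 = 15.646950
theta = 6.11 / 15.646950
theta = 0.3905

0.3905


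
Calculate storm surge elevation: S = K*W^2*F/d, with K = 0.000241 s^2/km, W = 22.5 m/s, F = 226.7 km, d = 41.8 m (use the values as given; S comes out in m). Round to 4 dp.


S = K * W^2 * F / d
W^2 = 22.5^2 = 506.25
S = 0.000241 * 506.25 * 226.7 / 41.8
Numerator = 0.000241 * 506.25 * 226.7 = 27.658817
S = 27.658817 / 41.8 = 0.6617 m

0.6617


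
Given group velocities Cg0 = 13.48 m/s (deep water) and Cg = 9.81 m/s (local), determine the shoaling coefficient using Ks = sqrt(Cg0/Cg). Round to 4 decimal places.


Ks = sqrt(Cg0 / Cg)
Ks = sqrt(13.48 / 9.81)
Ks = sqrt(1.3741)
Ks = 1.1722

1.1722


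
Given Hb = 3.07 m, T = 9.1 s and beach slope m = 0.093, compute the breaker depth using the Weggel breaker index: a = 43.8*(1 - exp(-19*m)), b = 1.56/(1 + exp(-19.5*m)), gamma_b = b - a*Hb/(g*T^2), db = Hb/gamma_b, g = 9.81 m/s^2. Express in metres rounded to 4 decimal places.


a = 43.8 * (1 - exp(-19 * m))
exp(-19 * 0.093) = exp(-1.7670) = 0.170845
a = 43.8 * (1 - 0.170845) = 36.317000
b = 1.56 / (1 + exp(-19.5 * m))
exp(-19.5 * 0.093) = exp(-1.8135) = 0.163082
b = 1.56 / (1 + 0.163082) = 1.341264
Hb / (g * T^2) = 3.07 / (9.81 * 9.1^2) = 3.07 / 812.3661 = 0.00377908
gamma_b = b - a * Hb/(g*T^2) = 1.341264 - 36.317000 * 0.00377908 = 1.204019
db = Hb / gamma_b = 3.07 / 1.204019
db = 2.5498 m

2.5498


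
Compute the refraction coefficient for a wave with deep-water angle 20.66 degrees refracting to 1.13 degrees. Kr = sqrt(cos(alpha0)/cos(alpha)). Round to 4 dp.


Kr = sqrt(cos(alpha0) / cos(alpha))
cos(20.66) = 0.935691
cos(1.13) = 0.999806
Kr = sqrt(0.935691 / 0.999806)
Kr = sqrt(0.935873)
Kr = 0.9674

0.9674


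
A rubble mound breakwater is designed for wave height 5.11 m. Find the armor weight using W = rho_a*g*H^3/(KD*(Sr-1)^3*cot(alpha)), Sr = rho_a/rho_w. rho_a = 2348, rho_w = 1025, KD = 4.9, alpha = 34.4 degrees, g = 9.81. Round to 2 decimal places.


Sr = rho_a / rho_w = 2348 / 1025 = 2.290732
(Sr - 1) = 1.290732
(Sr - 1)^3 = 2.150344
cot(34.4) = 1 / tan(34.4) = 1 / 0.684714 = 1.460463
Numerator = 2348 * 9.81 * 5.11^3 = 3073475.8173
Denominator = 4.9 * 2.150344 * 1.460463 = 15.388441
W = 3073475.8173 / 15.388441
W = 199726.26 N

199726.26


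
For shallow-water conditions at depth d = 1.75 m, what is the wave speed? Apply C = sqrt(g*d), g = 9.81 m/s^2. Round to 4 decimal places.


Using the shallow-water approximation:
C = sqrt(g * d) = sqrt(9.81 * 1.75)
C = sqrt(17.1675)
C = 4.1434 m/s

4.1434


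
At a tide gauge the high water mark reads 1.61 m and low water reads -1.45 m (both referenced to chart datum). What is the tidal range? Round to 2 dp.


Tidal range = High water - Low water
Tidal range = 1.61 - (-1.45)
Tidal range = 3.06 m

3.06


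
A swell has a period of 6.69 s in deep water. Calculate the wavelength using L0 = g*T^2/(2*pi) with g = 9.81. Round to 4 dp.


L0 = g * T^2 / (2 * pi)
L0 = 9.81 * 6.69^2 / (2 * pi)
L0 = 9.81 * 44.7561 / 6.28319
L0 = 439.0573 / 6.28319
L0 = 69.8781 m

69.8781


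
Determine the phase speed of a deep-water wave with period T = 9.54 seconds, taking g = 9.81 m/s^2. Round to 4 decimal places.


We use the deep-water celerity formula:
C = g * T / (2 * pi)
C = 9.81 * 9.54 / (2 * 3.14159...)
C = 93.587400 / 6.283185
C = 14.8949 m/s

14.8949


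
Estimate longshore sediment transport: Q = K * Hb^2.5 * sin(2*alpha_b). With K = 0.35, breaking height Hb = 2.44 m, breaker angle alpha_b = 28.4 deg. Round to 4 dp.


Q = K * Hb^2.5 * sin(2 * alpha_b)
Hb^2.5 = 2.44^2.5 = 9.299820
sin(2 * 28.4) = sin(56.8) = 0.836764
Q = 0.35 * 9.299820 * 0.836764
Q = 2.7236 m^3/s

2.7236


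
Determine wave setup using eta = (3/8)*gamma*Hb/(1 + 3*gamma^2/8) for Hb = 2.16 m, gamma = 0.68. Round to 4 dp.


eta = (3/8) * gamma * Hb / (1 + 3*gamma^2/8)
Numerator = (3/8) * 0.68 * 2.16 = 0.550800
Denominator = 1 + 3*0.68^2/8 = 1 + 0.173400 = 1.173400
eta = 0.550800 / 1.173400
eta = 0.4694 m

0.4694


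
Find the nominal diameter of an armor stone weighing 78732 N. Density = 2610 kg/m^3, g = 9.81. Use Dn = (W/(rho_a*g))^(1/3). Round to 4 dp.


V = W / (rho_a * g)
V = 78732 / (2610 * 9.81)
V = 78732 / 25604.10
V = 3.074976 m^3
Dn = V^(1/3) = 3.074976^(1/3)
Dn = 1.4542 m

1.4542


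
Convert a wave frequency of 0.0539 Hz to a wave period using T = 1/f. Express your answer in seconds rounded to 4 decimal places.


T = 1 / f
T = 1 / 0.0539
T = 18.5529 s

18.5529


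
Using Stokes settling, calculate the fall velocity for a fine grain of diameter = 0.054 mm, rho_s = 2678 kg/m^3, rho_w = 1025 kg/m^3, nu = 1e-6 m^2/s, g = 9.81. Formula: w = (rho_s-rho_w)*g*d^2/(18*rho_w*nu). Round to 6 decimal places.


w = (rho_s - rho_w) * g * d^2 / (18 * rho_w * nu)
d = 0.054 mm = 0.000054 m
rho_s - rho_w = 2678 - 1025 = 1653
Numerator = 1653 * 9.81 * (0.000054)^2 = 0.000047285652
Denominator = 18 * 1025 * 1e-6 = 0.018450
w = 0.002563 m/s

0.002563


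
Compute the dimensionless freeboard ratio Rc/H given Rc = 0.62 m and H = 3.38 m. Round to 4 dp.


Relative freeboard = Rc / H
= 0.62 / 3.38
= 0.1834

0.1834


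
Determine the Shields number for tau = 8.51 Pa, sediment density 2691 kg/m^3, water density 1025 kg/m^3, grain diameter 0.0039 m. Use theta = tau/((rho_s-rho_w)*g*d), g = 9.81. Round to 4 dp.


theta = tau / ((rho_s - rho_w) * g * d)
rho_s - rho_w = 2691 - 1025 = 1666
Denominator = 1666 * 9.81 * 0.0039 = 63.739494
theta = 8.51 / 63.739494
theta = 0.1335

0.1335


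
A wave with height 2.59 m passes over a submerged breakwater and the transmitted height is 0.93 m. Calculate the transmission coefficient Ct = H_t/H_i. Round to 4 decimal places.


Ct = H_t / H_i
Ct = 0.93 / 2.59
Ct = 0.3591

0.3591


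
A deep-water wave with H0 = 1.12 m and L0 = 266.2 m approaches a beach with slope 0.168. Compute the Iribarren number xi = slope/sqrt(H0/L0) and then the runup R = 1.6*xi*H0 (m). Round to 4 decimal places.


xi = slope / sqrt(H0/L0)
H0/L0 = 1.12/266.2 = 0.004207
sqrt(0.004207) = 0.064864
xi = 0.168 / 0.064864 = 2.590027
R = 1.6 * xi * H0 = 1.6 * 2.590027 * 1.12
R = 4.6413 m

4.6413


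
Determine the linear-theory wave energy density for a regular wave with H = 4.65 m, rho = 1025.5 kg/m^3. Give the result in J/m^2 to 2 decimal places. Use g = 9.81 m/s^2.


E = (1/8) * rho * g * H^2
E = (1/8) * 1025.5 * 9.81 * 4.65^2
E = 0.125 * 1025.5 * 9.81 * 21.6225
E = 27190.71 J/m^2

27190.71


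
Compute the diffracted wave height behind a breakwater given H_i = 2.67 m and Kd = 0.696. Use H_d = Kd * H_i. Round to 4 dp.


H_d = Kd * H_i
H_d = 0.696 * 2.67
H_d = 1.8583 m

1.8583


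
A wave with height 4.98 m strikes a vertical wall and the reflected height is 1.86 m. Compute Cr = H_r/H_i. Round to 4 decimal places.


Cr = H_r / H_i
Cr = 1.86 / 4.98
Cr = 0.3735

0.3735


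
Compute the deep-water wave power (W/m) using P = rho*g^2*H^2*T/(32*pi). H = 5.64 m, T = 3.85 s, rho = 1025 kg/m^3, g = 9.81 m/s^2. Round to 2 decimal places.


P = rho * g^2 * H^2 * T / (32 * pi)
P = 1025 * 9.81^2 * 5.64^2 * 3.85 / (32 * pi)
P = 1025 * 96.2361 * 31.8096 * 3.85 / 100.53096
P = 120165.82 W/m

120165.82


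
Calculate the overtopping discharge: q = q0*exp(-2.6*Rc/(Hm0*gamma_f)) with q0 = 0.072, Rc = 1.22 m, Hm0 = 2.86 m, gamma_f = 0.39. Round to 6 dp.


q = q0 * exp(-2.6 * Rc / (Hm0 * gamma_f))
Exponent = -2.6 * 1.22 / (2.86 * 0.39)
= -2.6 * 1.22 / 1.1154
= -2.843823
exp(-2.843823) = 0.058203
q = 0.072 * 0.058203
q = 0.004191 m^3/s/m

0.004191


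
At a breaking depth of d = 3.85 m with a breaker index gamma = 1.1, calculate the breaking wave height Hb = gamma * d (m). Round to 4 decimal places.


Hb = gamma * d
Hb = 1.1 * 3.85
Hb = 4.2350 m

4.2350


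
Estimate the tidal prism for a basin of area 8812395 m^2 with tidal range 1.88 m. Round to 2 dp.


Tidal prism = Area * Tidal range
P = 8812395 * 1.88
P = 16567302.60 m^3

16567302.60


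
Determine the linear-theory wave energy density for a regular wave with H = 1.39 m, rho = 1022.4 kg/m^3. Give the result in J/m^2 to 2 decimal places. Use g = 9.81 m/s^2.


E = (1/8) * rho * g * H^2
E = (1/8) * 1022.4 * 9.81 * 1.39^2
E = 0.125 * 1022.4 * 9.81 * 1.9321
E = 2422.31 J/m^2

2422.31


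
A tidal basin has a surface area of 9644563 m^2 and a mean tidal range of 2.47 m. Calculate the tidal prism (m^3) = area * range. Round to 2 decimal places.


Tidal prism = Area * Tidal range
P = 9644563 * 2.47
P = 23822070.61 m^3

23822070.61


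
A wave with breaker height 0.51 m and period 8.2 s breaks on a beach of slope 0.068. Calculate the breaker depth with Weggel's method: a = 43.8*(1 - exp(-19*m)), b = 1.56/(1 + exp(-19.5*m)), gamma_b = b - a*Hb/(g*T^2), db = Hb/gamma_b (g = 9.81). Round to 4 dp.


a = 43.8 * (1 - exp(-19 * m))
exp(-19 * 0.068) = exp(-1.2920) = 0.274721
a = 43.8 * (1 - 0.274721) = 31.767229
b = 1.56 / (1 + exp(-19.5 * m))
exp(-19.5 * 0.068) = exp(-1.3260) = 0.265537
b = 1.56 / (1 + 0.265537) = 1.232678
Hb / (g * T^2) = 0.51 / (9.81 * 8.2^2) = 0.51 / 659.6244 = 0.00077317
gamma_b = b - a * Hb/(g*T^2) = 1.232678 - 31.767229 * 0.00077317 = 1.208117
db = Hb / gamma_b = 0.51 / 1.208117
db = 0.4221 m

0.4221


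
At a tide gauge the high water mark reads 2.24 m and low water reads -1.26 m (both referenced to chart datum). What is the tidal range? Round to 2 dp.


Tidal range = High water - Low water
Tidal range = 2.24 - (-1.26)
Tidal range = 3.50 m

3.50


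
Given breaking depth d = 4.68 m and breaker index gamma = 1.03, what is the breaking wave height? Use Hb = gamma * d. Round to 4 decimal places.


Hb = gamma * d
Hb = 1.03 * 4.68
Hb = 4.8204 m

4.8204


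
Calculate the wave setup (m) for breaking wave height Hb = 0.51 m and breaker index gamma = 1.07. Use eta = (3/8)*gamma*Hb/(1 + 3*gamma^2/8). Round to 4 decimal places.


eta = (3/8) * gamma * Hb / (1 + 3*gamma^2/8)
Numerator = (3/8) * 1.07 * 0.51 = 0.204637
Denominator = 1 + 3*1.07^2/8 = 1 + 0.429338 = 1.429338
eta = 0.204637 / 1.429338
eta = 0.1432 m

0.1432


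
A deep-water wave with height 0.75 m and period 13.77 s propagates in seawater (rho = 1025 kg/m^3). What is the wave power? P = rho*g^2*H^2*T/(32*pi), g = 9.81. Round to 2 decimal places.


P = rho * g^2 * H^2 * T / (32 * pi)
P = 1025 * 9.81^2 * 0.75^2 * 13.77 / (32 * pi)
P = 1025 * 96.2361 * 0.5625 * 13.77 / 100.53096
P = 7600.09 W/m

7600.09


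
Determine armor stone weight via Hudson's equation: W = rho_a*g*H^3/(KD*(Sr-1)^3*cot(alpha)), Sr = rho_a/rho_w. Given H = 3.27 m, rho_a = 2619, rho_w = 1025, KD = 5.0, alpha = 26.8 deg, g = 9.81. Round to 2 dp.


Sr = rho_a / rho_w = 2619 / 1025 = 2.555122
(Sr - 1) = 1.555122
(Sr - 1)^3 = 3.760914
cot(26.8) = 1 / tan(26.8) = 1 / 0.505136 = 1.979664
Numerator = 2619 * 9.81 * 3.27^3 = 898354.5335
Denominator = 5.0 * 3.760914 * 1.979664 = 37.226717
W = 898354.5335 / 37.226717
W = 24131.98 N

24131.98


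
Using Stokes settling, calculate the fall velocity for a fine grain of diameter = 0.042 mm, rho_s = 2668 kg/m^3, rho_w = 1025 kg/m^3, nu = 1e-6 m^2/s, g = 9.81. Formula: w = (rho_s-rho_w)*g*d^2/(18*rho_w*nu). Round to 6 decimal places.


w = (rho_s - rho_w) * g * d^2 / (18 * rho_w * nu)
d = 0.042 mm = 0.000042 m
rho_s - rho_w = 2668 - 1025 = 1643
Numerator = 1643 * 9.81 * (0.000042)^2 = 0.000028431852
Denominator = 18 * 1025 * 1e-6 = 0.018450
w = 0.001541 m/s

0.001541


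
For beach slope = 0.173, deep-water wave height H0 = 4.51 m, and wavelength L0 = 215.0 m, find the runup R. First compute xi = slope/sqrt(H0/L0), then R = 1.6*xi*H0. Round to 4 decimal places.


xi = slope / sqrt(H0/L0)
H0/L0 = 4.51/215.0 = 0.020977
sqrt(0.020977) = 0.144834
xi = 0.173 / 0.144834 = 1.194475
R = 1.6 * xi * H0 = 1.6 * 1.194475 * 4.51
R = 8.6193 m

8.6193


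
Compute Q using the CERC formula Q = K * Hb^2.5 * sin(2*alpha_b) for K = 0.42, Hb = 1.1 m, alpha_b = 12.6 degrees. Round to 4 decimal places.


Q = K * Hb^2.5 * sin(2 * alpha_b)
Hb^2.5 = 1.1^2.5 = 1.269059
sin(2 * 12.6) = sin(25.2) = 0.425779
Q = 0.42 * 1.269059 * 0.425779
Q = 0.2269 m^3/s

0.2269


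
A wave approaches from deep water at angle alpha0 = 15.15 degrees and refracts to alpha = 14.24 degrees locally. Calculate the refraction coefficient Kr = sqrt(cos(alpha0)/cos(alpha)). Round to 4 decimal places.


Kr = sqrt(cos(alpha0) / cos(alpha))
cos(15.15) = 0.965245
cos(14.24) = 0.969274
Kr = sqrt(0.965245 / 0.969274)
Kr = sqrt(0.995843)
Kr = 0.9979

0.9979


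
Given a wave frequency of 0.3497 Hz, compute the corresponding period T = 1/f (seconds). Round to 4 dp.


T = 1 / f
T = 1 / 0.3497
T = 2.8596 s

2.8596


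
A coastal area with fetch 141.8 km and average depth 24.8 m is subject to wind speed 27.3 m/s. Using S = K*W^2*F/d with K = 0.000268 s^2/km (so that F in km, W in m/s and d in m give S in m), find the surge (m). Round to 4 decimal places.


S = K * W^2 * F / d
W^2 = 27.3^2 = 745.29
S = 0.000268 * 745.29 * 141.8 / 24.8
Numerator = 0.000268 * 745.29 * 141.8 = 28.322809
S = 28.322809 / 24.8 = 1.1420 m

1.1420


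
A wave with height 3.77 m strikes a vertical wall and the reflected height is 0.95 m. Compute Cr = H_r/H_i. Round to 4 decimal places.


Cr = H_r / H_i
Cr = 0.95 / 3.77
Cr = 0.2520

0.2520


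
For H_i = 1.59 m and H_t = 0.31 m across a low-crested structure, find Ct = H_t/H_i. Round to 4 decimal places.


Ct = H_t / H_i
Ct = 0.31 / 1.59
Ct = 0.1950

0.1950


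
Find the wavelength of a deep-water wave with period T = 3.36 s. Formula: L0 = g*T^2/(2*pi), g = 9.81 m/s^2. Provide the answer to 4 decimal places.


L0 = g * T^2 / (2 * pi)
L0 = 9.81 * 3.36^2 / (2 * pi)
L0 = 9.81 * 11.2896 / 6.28319
L0 = 110.7510 / 6.28319
L0 = 17.6266 m

17.6266


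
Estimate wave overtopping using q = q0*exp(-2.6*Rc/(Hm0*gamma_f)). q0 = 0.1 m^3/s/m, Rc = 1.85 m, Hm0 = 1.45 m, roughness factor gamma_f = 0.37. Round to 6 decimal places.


q = q0 * exp(-2.6 * Rc / (Hm0 * gamma_f))
Exponent = -2.6 * 1.85 / (1.45 * 0.37)
= -2.6 * 1.85 / 0.5365
= -8.965517
exp(-8.965517) = 0.000128
q = 0.1 * 0.000128
q = 0.000013 m^3/s/m

0.000013


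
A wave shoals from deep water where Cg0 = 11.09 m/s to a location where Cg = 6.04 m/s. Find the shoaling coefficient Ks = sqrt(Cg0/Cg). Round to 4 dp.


Ks = sqrt(Cg0 / Cg)
Ks = sqrt(11.09 / 6.04)
Ks = sqrt(1.8361)
Ks = 1.3550

1.3550


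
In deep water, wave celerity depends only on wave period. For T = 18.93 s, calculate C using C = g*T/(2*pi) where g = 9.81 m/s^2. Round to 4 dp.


We use the deep-water celerity formula:
C = g * T / (2 * pi)
C = 9.81 * 18.93 / (2 * 3.14159...)
C = 185.703300 / 6.283185
C = 29.5556 m/s

29.5556


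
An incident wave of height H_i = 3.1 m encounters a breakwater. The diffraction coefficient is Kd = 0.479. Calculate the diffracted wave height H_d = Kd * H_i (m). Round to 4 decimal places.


H_d = Kd * H_i
H_d = 0.479 * 3.1
H_d = 1.4849 m

1.4849


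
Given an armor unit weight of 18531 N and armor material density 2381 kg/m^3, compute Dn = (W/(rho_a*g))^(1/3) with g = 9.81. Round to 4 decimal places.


V = W / (rho_a * g)
V = 18531 / (2381 * 9.81)
V = 18531 / 23357.61
V = 0.793360 m^3
Dn = V^(1/3) = 0.793360^(1/3)
Dn = 0.9257 m

0.9257


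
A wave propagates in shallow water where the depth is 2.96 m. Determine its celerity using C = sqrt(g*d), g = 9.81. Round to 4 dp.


Using the shallow-water approximation:
C = sqrt(g * d) = sqrt(9.81 * 2.96)
C = sqrt(29.0376)
C = 5.3887 m/s

5.3887


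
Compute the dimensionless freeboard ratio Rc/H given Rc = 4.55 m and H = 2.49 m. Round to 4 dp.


Relative freeboard = Rc / H
= 4.55 / 2.49
= 1.8273

1.8273


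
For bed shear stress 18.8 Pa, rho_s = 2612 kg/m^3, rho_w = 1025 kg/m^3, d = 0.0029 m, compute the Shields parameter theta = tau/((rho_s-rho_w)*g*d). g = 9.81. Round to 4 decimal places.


theta = tau / ((rho_s - rho_w) * g * d)
rho_s - rho_w = 2612 - 1025 = 1587
Denominator = 1587 * 9.81 * 0.0029 = 45.148563
theta = 18.8 / 45.148563
theta = 0.4164

0.4164


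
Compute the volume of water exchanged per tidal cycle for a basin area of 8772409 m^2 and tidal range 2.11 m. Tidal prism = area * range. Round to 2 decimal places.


Tidal prism = Area * Tidal range
P = 8772409 * 2.11
P = 18509782.99 m^3

18509782.99


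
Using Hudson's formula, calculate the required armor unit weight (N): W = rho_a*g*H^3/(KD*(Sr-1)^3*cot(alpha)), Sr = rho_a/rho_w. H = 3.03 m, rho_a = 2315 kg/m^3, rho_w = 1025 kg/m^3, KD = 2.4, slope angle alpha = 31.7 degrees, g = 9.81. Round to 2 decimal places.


Sr = rho_a / rho_w = 2315 / 1025 = 2.258537
(Sr - 1) = 1.258537
(Sr - 1)^3 = 1.993414
cot(31.7) = 1 / tan(31.7) = 1 / 0.617613 = 1.619138
Numerator = 2315 * 9.81 * 3.03^3 = 631753.8369
Denominator = 2.4 * 1.993414 * 1.619138 = 7.746270
W = 631753.8369 / 7.746270
W = 81555.87 N

81555.87


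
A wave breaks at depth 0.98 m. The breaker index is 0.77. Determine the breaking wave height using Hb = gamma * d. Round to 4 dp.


Hb = gamma * d
Hb = 0.77 * 0.98
Hb = 0.7546 m

0.7546


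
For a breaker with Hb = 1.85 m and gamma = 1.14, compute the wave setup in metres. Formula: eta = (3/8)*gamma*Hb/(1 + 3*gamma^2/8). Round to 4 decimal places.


eta = (3/8) * gamma * Hb / (1 + 3*gamma^2/8)
Numerator = (3/8) * 1.14 * 1.85 = 0.790875
Denominator = 1 + 3*1.14^2/8 = 1 + 0.487350 = 1.487350
eta = 0.790875 / 1.487350
eta = 0.5317 m

0.5317


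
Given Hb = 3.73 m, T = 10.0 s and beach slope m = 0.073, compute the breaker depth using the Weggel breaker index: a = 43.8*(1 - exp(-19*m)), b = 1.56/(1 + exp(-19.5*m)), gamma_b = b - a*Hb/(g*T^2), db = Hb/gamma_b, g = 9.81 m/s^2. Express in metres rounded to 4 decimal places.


a = 43.8 * (1 - exp(-19 * m))
exp(-19 * 0.073) = exp(-1.3870) = 0.249824
a = 43.8 * (1 - 0.249824) = 32.857724
b = 1.56 / (1 + exp(-19.5 * m))
exp(-19.5 * 0.073) = exp(-1.4235) = 0.240869
b = 1.56 / (1 + 0.240869) = 1.257183
Hb / (g * T^2) = 3.73 / (9.81 * 10.0^2) = 3.73 / 981.0000 = 0.00380224
gamma_b = b - a * Hb/(g*T^2) = 1.257183 - 32.857724 * 0.00380224 = 1.132250
db = Hb / gamma_b = 3.73 / 1.132250
db = 3.2943 m

3.2943


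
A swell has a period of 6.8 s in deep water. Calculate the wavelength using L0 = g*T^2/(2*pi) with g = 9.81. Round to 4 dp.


L0 = g * T^2 / (2 * pi)
L0 = 9.81 * 6.8^2 / (2 * pi)
L0 = 9.81 * 46.2400 / 6.28319
L0 = 453.6144 / 6.28319
L0 = 72.1950 m

72.1950


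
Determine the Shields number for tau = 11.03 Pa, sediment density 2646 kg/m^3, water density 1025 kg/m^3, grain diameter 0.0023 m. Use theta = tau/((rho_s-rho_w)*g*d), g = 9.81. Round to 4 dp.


theta = tau / ((rho_s - rho_w) * g * d)
rho_s - rho_w = 2646 - 1025 = 1621
Denominator = 1621 * 9.81 * 0.0023 = 36.574623
theta = 11.03 / 36.574623
theta = 0.3016

0.3016


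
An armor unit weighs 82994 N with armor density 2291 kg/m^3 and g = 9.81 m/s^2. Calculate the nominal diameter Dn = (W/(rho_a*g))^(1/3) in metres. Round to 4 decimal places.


V = W / (rho_a * g)
V = 82994 / (2291 * 9.81)
V = 82994 / 22474.71
V = 3.692773 m^3
Dn = V^(1/3) = 3.692773^(1/3)
Dn = 1.5457 m

1.5457


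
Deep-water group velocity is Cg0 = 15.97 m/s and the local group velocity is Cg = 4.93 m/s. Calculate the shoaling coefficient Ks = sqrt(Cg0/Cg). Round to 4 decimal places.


Ks = sqrt(Cg0 / Cg)
Ks = sqrt(15.97 / 4.93)
Ks = sqrt(3.2394)
Ks = 1.7998

1.7998


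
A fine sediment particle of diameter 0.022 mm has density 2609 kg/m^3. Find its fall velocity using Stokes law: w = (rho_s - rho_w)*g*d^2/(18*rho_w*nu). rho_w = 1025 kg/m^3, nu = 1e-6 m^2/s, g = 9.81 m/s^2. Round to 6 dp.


w = (rho_s - rho_w) * g * d^2 / (18 * rho_w * nu)
d = 0.022 mm = 0.000022 m
rho_s - rho_w = 2609 - 1025 = 1584
Numerator = 1584 * 9.81 * (0.000022)^2 = 0.000007520895
Denominator = 18 * 1025 * 1e-6 = 0.018450
w = 0.000408 m/s

0.000408


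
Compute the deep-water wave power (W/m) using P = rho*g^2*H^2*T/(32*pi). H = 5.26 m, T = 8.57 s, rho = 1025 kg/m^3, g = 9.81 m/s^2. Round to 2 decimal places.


P = rho * g^2 * H^2 * T / (32 * pi)
P = 1025 * 9.81^2 * 5.26^2 * 8.57 / (32 * pi)
P = 1025 * 96.2361 * 27.6676 * 8.57 / 100.53096
P = 232656.04 W/m

232656.04


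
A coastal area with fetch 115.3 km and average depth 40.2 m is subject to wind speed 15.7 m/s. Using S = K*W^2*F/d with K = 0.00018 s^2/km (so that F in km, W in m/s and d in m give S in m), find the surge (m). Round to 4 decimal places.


S = K * W^2 * F / d
W^2 = 15.7^2 = 246.49
S = 0.00018 * 246.49 * 115.3 / 40.2
Numerator = 0.00018 * 246.49 * 115.3 = 5.115653
S = 5.115653 / 40.2 = 0.1273 m

0.1273


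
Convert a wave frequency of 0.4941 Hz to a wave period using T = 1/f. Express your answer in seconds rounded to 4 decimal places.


T = 1 / f
T = 1 / 0.4941
T = 2.0239 s

2.0239


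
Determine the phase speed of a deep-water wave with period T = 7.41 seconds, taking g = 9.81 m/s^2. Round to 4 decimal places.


We use the deep-water celerity formula:
C = g * T / (2 * pi)
C = 9.81 * 7.41 / (2 * 3.14159...)
C = 72.692100 / 6.283185
C = 11.5693 m/s

11.5693


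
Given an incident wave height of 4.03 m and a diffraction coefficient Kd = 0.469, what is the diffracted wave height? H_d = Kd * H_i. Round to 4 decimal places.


H_d = Kd * H_i
H_d = 0.469 * 4.03
H_d = 1.8901 m

1.8901


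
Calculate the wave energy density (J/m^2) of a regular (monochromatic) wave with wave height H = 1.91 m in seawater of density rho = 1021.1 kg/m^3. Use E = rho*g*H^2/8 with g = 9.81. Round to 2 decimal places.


E = (1/8) * rho * g * H^2
E = (1/8) * 1021.1 * 9.81 * 1.91^2
E = 0.125 * 1021.1 * 9.81 * 3.6481
E = 4567.87 J/m^2

4567.87


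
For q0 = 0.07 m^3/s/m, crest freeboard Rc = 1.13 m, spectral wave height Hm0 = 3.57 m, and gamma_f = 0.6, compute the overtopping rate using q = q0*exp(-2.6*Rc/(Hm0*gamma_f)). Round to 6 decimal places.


q = q0 * exp(-2.6 * Rc / (Hm0 * gamma_f))
Exponent = -2.6 * 1.13 / (3.57 * 0.6)
= -2.6 * 1.13 / 2.1420
= -1.371615
exp(-1.371615) = 0.253697
q = 0.07 * 0.253697
q = 0.017759 m^3/s/m

0.017759


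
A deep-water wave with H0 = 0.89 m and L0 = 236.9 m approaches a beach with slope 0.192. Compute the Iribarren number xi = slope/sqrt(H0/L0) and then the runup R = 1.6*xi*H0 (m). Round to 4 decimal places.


xi = slope / sqrt(H0/L0)
H0/L0 = 0.89/236.9 = 0.003757
sqrt(0.003757) = 0.061293
xi = 0.192 / 0.061293 = 3.132483
R = 1.6 * xi * H0 = 1.6 * 3.132483 * 0.89
R = 4.4607 m

4.4607


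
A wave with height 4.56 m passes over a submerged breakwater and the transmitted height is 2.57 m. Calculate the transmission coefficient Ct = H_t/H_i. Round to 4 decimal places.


Ct = H_t / H_i
Ct = 2.57 / 4.56
Ct = 0.5636

0.5636


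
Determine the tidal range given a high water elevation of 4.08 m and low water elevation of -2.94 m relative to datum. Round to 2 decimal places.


Tidal range = High water - Low water
Tidal range = 4.08 - (-2.94)
Tidal range = 7.02 m

7.02


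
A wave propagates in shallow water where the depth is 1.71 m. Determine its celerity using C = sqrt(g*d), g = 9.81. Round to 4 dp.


Using the shallow-water approximation:
C = sqrt(g * d) = sqrt(9.81 * 1.71)
C = sqrt(16.7751)
C = 4.0957 m/s

4.0957


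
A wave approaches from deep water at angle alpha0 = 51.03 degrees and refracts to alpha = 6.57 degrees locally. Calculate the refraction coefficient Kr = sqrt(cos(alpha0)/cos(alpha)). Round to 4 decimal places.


Kr = sqrt(cos(alpha0) / cos(alpha))
cos(51.03) = 0.628913
cos(6.57) = 0.993433
Kr = sqrt(0.628913 / 0.993433)
Kr = sqrt(0.633071)
Kr = 0.7957

0.7957


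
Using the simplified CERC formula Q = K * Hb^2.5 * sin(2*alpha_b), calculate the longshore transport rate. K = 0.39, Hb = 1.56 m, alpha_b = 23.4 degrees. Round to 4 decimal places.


Q = K * Hb^2.5 * sin(2 * alpha_b)
Hb^2.5 = 1.56^2.5 = 3.039565
sin(2 * 23.4) = sin(46.8) = 0.728969
Q = 0.39 * 3.039565 * 0.728969
Q = 0.8641 m^3/s

0.8641
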